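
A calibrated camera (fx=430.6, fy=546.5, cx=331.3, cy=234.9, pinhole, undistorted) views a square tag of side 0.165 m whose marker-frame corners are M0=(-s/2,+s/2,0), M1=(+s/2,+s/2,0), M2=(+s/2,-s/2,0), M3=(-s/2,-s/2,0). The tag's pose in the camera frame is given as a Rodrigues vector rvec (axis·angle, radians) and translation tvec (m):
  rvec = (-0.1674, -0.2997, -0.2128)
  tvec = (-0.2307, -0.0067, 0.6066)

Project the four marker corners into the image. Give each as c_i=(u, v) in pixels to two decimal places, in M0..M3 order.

c0=(113.39, 319.10) c1=(238.03, 285.72) c2=(215.56, 148.83) c3=(93.55, 169.19)

Intrinsics K: fx=430.6, fy=546.5, cx=331.3, cy=234.9
Marker side s = 0.165 m; corners in marker frame (Z=0):
  M0 = (-0.0825, +0.0825, 0)
  M1 = (+0.0825, +0.0825, 0)
  M2 = (+0.0825, -0.0825, 0)
  M3 = (-0.0825, -0.0825, 0)
rvec = (-0.1674, -0.2997, -0.2128), |rvec| = θ = 0.40389 rad = 23.141°
Rodrigues: sinθ=0.39300, 1−cosθ=0.08046; R = I + sinθ·[k]× + (1−cosθ)·[k]×²:
    [+0.93336 +0.23181 -0.27405]
    [-0.18232 +0.96384 +0.19434]
    [+0.30919 -0.13143 +0.94188]
t = (-0.2307, -0.0067, 0.6066) m
M0: Pc = R·M0+t = (-0.28858, +0.08786, +0.57025); u = 430.6·(-0.28858)/0.57025 + 331.3 = 113.3921, v = 546.5·(+0.08786)/0.57025 + 234.9 = 319.0990
M1: Pc = R·M1+t = (-0.13457, +0.05778, +0.62127); u = 430.6·(-0.13457)/0.62127 + 331.3 = 238.0268, v = 546.5·(+0.05778)/0.62127 + 234.9 = 285.7230
M2: Pc = R·M2+t = (-0.17282, -0.10126, +0.64295); u = 430.6·(-0.17282)/0.64295 + 331.3 = 215.5570, v = 546.5·(-0.10126)/0.64295 + 234.9 = 148.8320
M3: Pc = R·M3+t = (-0.32683, -0.07118, +0.59193); u = 430.6·(-0.32683)/0.59193 + 331.3 = 93.5518, v = 546.5·(-0.07118)/0.59193 + 234.9 = 169.1873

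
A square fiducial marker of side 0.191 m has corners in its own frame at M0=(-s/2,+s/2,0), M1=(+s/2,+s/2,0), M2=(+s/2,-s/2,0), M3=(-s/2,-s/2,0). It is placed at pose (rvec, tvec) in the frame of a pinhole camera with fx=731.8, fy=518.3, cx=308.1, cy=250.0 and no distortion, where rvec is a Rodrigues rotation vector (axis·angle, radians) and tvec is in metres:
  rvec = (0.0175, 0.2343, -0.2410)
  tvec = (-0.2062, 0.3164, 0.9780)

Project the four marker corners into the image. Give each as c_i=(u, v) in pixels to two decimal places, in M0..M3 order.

Intrinsics K: fx=731.8, fy=518.3, cx=308.1, cy=250.0
Marker side s = 0.191 m; corners in marker frame (Z=0):
  M0 = (-0.0955, +0.0955, 0)
  M1 = (+0.0955, +0.0955, 0)
  M2 = (+0.0955, -0.0955, 0)
  M3 = (-0.0955, -0.0955, 0)
rvec = (0.0175, 0.2343, -0.2410), |rvec| = θ = 0.33658 rad = 19.284°
Rodrigues: sinθ=0.33026, 1−cosθ=0.05611; R = I + sinθ·[k]× + (1−cosθ)·[k]×²:
    [+0.94404 +0.23851 +0.22781]
    [-0.23444 +0.97108 -0.04514]
    [-0.23199 -0.01080 +0.97266]
t = (-0.2062, 0.3164, 0.9780) m
M0: Pc = R·M0+t = (-0.27358, +0.43153, +0.99912); u = 731.8·(-0.27358)/0.99912 + 308.1 = 107.7196, v = 518.3·(+0.43153)/0.99912 + 250.0 = 473.8569
M1: Pc = R·M1+t = (-0.09327, +0.38675, +0.95481); u = 731.8·(-0.09327)/0.95481 + 308.1 = 236.6175, v = 518.3·(+0.38675)/0.95481 + 250.0 = 459.9382
M2: Pc = R·M2+t = (-0.13882, +0.20127, +0.95688); u = 731.8·(-0.13882)/0.95688 + 308.1 = 201.9322, v = 518.3·(+0.20127)/0.95688 + 250.0 = 359.0209
M3: Pc = R·M3+t = (-0.31913, +0.24605, +1.00119); u = 731.8·(-0.31913)/1.00119 + 308.1 = 74.8348, v = 518.3·(+0.24605)/1.00119 + 250.0 = 377.3773

c0=(107.72, 473.86) c1=(236.62, 459.94) c2=(201.93, 359.02) c3=(74.83, 377.38)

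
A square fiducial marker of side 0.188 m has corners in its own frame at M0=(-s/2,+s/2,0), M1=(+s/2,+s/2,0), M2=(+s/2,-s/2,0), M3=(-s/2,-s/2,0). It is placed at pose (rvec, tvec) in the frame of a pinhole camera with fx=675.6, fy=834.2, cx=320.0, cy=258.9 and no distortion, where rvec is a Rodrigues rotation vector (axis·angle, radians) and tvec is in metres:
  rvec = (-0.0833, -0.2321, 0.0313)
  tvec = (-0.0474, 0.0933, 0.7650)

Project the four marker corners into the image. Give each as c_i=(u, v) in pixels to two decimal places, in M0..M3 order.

Intrinsics K: fx=675.6, fy=834.2, cx=320.0, cy=258.9
Marker side s = 0.188 m; corners in marker frame (Z=0):
  M0 = (-0.0940, +0.0940, 0)
  M1 = (+0.0940, +0.0940, 0)
  M2 = (+0.0940, -0.0940, 0)
  M3 = (-0.0940, -0.0940, 0)
rvec = (-0.0833, -0.2321, 0.0313), |rvec| = θ = 0.24857 rad = 14.242°
Rodrigues: sinθ=0.24602, 1−cosθ=0.03074; R = I + sinθ·[k]× + (1−cosθ)·[k]×²:
    [+0.97272 -0.02136 -0.23101]
    [+0.04060 +0.99606 +0.07883]
    [+0.22842 -0.08606 +0.96975]
t = (-0.0474, 0.0933, 0.7650) m
M0: Pc = R·M0+t = (-0.14084, +0.18311, +0.73544); u = 675.6·(-0.14084)/0.73544 + 320.0 = 190.6165, v = 834.2·(+0.18311)/0.73544 + 258.9 = 466.6038
M1: Pc = R·M1+t = (+0.04203, +0.19075, +0.77838); u = 675.6·(+0.04203)/0.77838 + 320.0 = 356.4778, v = 834.2·(+0.19075)/0.77838 + 258.9 = 463.3242
M2: Pc = R·M2+t = (+0.04604, +0.00349, +0.79456); u = 675.6·(+0.04604)/0.79456 + 320.0 = 359.1497, v = 834.2·(+0.00349)/0.79456 + 258.9 = 262.5602
M3: Pc = R·M3+t = (-0.13683, -0.00415, +0.75162); u = 675.6·(-0.13683)/0.75162 + 320.0 = 197.0113, v = 834.2·(-0.00415)/0.75162 + 258.9 = 254.2987

c0=(190.62, 466.60) c1=(356.48, 463.32) c2=(359.15, 262.56) c3=(197.01, 254.30)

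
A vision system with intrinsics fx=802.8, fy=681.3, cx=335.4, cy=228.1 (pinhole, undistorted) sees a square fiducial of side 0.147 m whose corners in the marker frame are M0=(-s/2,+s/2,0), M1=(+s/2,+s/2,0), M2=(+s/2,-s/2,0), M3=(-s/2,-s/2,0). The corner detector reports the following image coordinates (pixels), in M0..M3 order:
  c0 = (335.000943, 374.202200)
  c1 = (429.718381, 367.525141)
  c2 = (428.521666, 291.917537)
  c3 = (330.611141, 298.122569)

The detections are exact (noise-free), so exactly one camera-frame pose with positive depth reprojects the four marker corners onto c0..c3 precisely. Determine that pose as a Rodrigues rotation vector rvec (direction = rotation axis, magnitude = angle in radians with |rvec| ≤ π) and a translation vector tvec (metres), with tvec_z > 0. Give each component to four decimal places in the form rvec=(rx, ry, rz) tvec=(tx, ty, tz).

Intrinsics K: fx=802.8, fy=681.3, cx=335.4, cy=228.1
Marker side s = 0.147 m; corners in marker frame (Z=0):
  M0 = (-0.0735, +0.0735, 0)
  M1 = (+0.0735, +0.0735, 0)
  M2 = (+0.0735, -0.0735, 0)
  M3 = (-0.0735, -0.0735, 0)
Detected image corners:
  c0 = (335.000943, 374.202200) px
  c1 = (429.718381, 367.525141) px
  c2 = (428.521666, 291.917537) px
  c3 = (330.611141, 298.122569) px
Planar DLT: solve 8×8 A·h = b for H (H[2,2]=1):
  H  [+678.38686 +104.19362 +381.20312]
  H  [-23.42034 +590.43178 +333.55099]
  H  [+0.06134 +0.22375 +1.00000]
B = K⁻¹H; ‖b₁‖=0.823524, ‖b₂‖=0.823524; λ = 2/(‖b₁‖+‖b₂‖) = 1.214293, sign → tz>0 ⇒ λ=+1.214293
r₁ = λ·B[:,0] = (+0.99499,-0.06668,+0.07448); r₂ = λ·B[:,1] = (+0.04409,+0.96137,+0.27170)
r₃ = r₁×r₂ = (-0.08972,-0.26705,+0.95950); SVD([r₁ r₂ r₃]) → R = UVᵀ:
  R  [+0.99499 +0.04409 -0.08972]
  R  [-0.06668 +0.96137 -0.26705]
  R  [+0.07448 +0.27170 +0.95950]
t = (+0.06928, +0.18795, +1.21429) m
tr R = 2.915858; θ = arccos((tr R − 1)/2) = 0.291100 rad = 16.679°
axis k = ((R−Rᵀ)₃₂, (R−Rᵀ)₁₃, (R−Rᵀ)₂₁) / (2 sinθ) = (+0.938576, -0.286073, -0.192972)
rvec = θ·k = (+0.273219, -0.083276, -0.056174)

rvec=(0.2732, -0.0833, -0.0562) tvec=(0.0693, 0.1879, 1.2143)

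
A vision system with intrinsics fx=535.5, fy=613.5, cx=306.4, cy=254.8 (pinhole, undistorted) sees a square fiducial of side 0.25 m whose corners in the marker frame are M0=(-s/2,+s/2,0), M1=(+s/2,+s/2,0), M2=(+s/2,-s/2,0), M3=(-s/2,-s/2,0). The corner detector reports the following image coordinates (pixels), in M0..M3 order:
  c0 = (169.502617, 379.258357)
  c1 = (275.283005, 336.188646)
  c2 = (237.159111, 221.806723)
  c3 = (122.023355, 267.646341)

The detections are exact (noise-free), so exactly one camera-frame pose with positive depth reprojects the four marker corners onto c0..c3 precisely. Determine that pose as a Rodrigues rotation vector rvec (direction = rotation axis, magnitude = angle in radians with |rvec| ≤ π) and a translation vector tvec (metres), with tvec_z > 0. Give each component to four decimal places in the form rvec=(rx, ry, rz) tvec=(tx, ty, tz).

rvec=(0.3771, -0.0998, -0.3267) tvec=(-0.2247, 0.0914, 1.1532)

Intrinsics K: fx=535.5, fy=613.5, cx=306.4, cy=254.8
Marker side s = 0.25 m; corners in marker frame (Z=0):
  M0 = (-0.1250, +0.1250, 0)
  M1 = (+0.1250, +0.1250, 0)
  M2 = (+0.1250, -0.1250, 0)
  M3 = (-0.1250, -0.1250, 0)
Detected image corners:
  c0 = (169.502617, 379.258357) px
  c1 = (275.283005, 336.188646) px
  c2 = (237.159111, 221.806723) px
  c3 = (122.023355, 267.646341) px
Planar DLT: solve 8×8 A·h = b for H (H[2,2]=1):
  H  [+447.21197 +236.84690 +202.07766]
  H  [-168.38379 +550.49118 +303.44902]
  H  [+0.03057 +0.32694 +1.00000]
B = K⁻¹H; ‖b₁‖=0.867138, ‖b₂‖=0.867138; λ = 2/(‖b₁‖+‖b₂‖) = 1.153219, sign → tz>0 ⇒ λ=+1.153219
r₁ = λ·B[:,0] = (+0.94292,-0.33116,+0.03525); r₂ = λ·B[:,1] = (+0.29433,+0.87819,+0.37703)
r₃ = r₁×r₂ = (-0.15582,-0.34513,+0.92553); SVD([r₁ r₂ r₃]) → R = UVᵀ:
  R  [+0.94292 +0.29433 -0.15582]
  R  [-0.33116 +0.87819 -0.34513]
  R  [+0.03525 +0.37703 +0.92553]
t = (-0.22466, +0.09145, +1.15322) m
tr R = 2.746635; θ = arccos((tr R − 1)/2) = 0.508825 rad = 29.154°
axis k = ((R−Rᵀ)₃₂, (R−Rᵀ)₁₃, (R−Rᵀ)₂₁) / (2 sinθ) = (+0.741212, -0.196111, -0.641986)
rvec = θ·k = (+0.377147, -0.099786, -0.326659)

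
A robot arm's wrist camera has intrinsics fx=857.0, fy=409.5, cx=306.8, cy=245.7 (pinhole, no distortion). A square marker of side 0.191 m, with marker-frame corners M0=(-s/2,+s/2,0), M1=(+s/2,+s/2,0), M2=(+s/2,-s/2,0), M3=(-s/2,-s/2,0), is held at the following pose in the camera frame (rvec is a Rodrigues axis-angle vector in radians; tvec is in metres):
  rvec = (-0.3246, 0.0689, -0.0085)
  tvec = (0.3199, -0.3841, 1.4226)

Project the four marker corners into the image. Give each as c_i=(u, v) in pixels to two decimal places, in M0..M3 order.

c0=(444.29, 160.27) c1=(563.39, 158.40) c2=(552.89, 110.84) c3=(438.86, 113.05)

Intrinsics K: fx=857.0, fy=409.5, cx=306.8, cy=245.7
Marker side s = 0.191 m; corners in marker frame (Z=0):
  M0 = (-0.0955, +0.0955, 0)
  M1 = (+0.0955, +0.0955, 0)
  M2 = (+0.0955, -0.0955, 0)
  M3 = (-0.0955, -0.0955, 0)
rvec = (-0.3246, 0.0689, -0.0085), |rvec| = θ = 0.33194 rad = 19.019°
Rodrigues: sinθ=0.32588, 1−cosθ=0.05459; R = I + sinθ·[k]× + (1−cosθ)·[k]×²:
    [+0.99761 -0.00274 +0.06901]
    [-0.01942 +0.94776 +0.31838]
    [-0.06627 -0.31896 +0.94545]
t = (0.3199, -0.3841, 1.4226) m
M0: Pc = R·M0+t = (+0.22437, -0.29173, +1.39847); u = 857.0·(+0.22437)/1.39847 + 306.8 = 444.2950, v = 409.5·(-0.29173)/1.39847 + 245.7 = 160.2745
M1: Pc = R·M1+t = (+0.41491, -0.29544, +1.38581); u = 857.0·(+0.41491)/1.38581 + 306.8 = 563.3853, v = 409.5·(-0.29544)/1.38581 + 245.7 = 158.3979
M2: Pc = R·M2+t = (+0.41543, -0.47647, +1.44673); u = 857.0·(+0.41543)/1.44673 + 306.8 = 552.8901, v = 409.5·(-0.47647)/1.44673 + 245.7 = 110.8353
M3: Pc = R·M3+t = (+0.22489, -0.47276, +1.45939); u = 857.0·(+0.22489)/1.45939 + 306.8 = 438.8621, v = 409.5·(-0.47276)/1.45939 + 245.7 = 113.0461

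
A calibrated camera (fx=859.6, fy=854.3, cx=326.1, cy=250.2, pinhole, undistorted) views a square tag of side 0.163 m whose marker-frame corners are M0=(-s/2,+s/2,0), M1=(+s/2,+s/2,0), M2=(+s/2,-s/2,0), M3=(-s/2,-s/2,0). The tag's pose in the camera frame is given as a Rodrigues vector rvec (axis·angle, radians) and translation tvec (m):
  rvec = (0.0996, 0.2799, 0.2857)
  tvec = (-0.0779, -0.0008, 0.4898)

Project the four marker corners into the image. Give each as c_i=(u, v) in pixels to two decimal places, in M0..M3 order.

c0=(38.73, 337.39) c1=(282.50, 429.60) c2=(361.19, 147.78) c3=(99.97, 75.19)

Intrinsics K: fx=859.6, fy=854.3, cx=326.1, cy=250.2
Marker side s = 0.163 m; corners in marker frame (Z=0):
  M0 = (-0.0815, +0.0815, 0)
  M1 = (+0.0815, +0.0815, 0)
  M2 = (+0.0815, -0.0815, 0)
  M3 = (-0.0815, -0.0815, 0)
rvec = (0.0996, 0.2799, 0.2857), |rvec| = θ = 0.41218 rad = 23.616°
Rodrigues: sinθ=0.40060, 1−cosθ=0.08375; R = I + sinθ·[k]× + (1−cosθ)·[k]×²:
    [+0.92114 -0.26394 +0.28607]
    [+0.29142 +0.95487 -0.05738]
    [-0.25801 +0.13622 +0.95649]
t = (-0.0779, -0.0008, 0.4898) m
M0: Pc = R·M0+t = (-0.17448, +0.05327, +0.52193); u = 859.6·(-0.17448)/0.52193 + 326.1 = 38.7316, v = 854.3·(+0.05327)/0.52193 + 250.2 = 337.3947
M1: Pc = R·M1+t = (-0.02434, +0.10077, +0.47987); u = 859.6·(-0.02434)/0.47987 + 326.1 = 282.5037, v = 854.3·(+0.10077)/0.47987 + 250.2 = 429.6019
M2: Pc = R·M2+t = (+0.01868, -0.05487, +0.45767); u = 859.6·(+0.01868)/0.45767 + 326.1 = 361.1922, v = 854.3·(-0.05487)/0.45767 + 250.2 = 147.7757
M3: Pc = R·M3+t = (-0.13146, -0.10237, +0.49973); u = 859.6·(-0.13146)/0.49973 + 326.1 = 99.9661, v = 854.3·(-0.10237)/0.49973 + 250.2 = 75.1896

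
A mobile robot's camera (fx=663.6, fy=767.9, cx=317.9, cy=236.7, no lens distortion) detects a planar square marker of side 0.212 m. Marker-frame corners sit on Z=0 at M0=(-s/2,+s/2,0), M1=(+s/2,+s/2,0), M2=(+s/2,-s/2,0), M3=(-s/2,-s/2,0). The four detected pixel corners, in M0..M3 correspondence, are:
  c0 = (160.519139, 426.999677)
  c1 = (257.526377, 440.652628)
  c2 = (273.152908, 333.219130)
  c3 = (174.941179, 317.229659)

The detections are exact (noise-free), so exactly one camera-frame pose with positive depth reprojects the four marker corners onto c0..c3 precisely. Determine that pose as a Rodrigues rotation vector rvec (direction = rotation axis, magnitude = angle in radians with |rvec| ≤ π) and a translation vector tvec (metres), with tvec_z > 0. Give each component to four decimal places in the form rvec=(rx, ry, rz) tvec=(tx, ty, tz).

Intrinsics K: fx=663.6, fy=767.9, cx=317.9, cy=236.7
Marker side s = 0.212 m; corners in marker frame (Z=0):
  M0 = (-0.1060, +0.1060, 0)
  M1 = (+0.1060, +0.1060, 0)
  M2 = (+0.1060, -0.1060, 0)
  M3 = (-0.1060, -0.1060, 0)
Detected image corners:
  c0 = (160.519139, 426.999677) px
  c1 = (257.526377, 440.652628) px
  c2 = (273.152908, 333.219130) px
  c3 = (174.941179, 317.229659) px
Planar DLT: solve 8×8 A·h = b for H (H[2,2]=1):
  H  [+480.23830 -55.23949 +216.95128]
  H  [+104.63958 +539.66193 +380.01344]
  H  [+0.09162 +0.07231 +1.00000]
B = K⁻¹H; ‖b₁‖=0.694398, ‖b₂‖=0.694398; λ = 2/(‖b₁‖+‖b₂‖) = 1.440097, sign → tz>0 ⇒ λ=+1.440097
r₁ = λ·B[:,0] = (+0.97897,+0.15557,+0.13194); r₂ = λ·B[:,1] = (-0.16976,+0.97997,+0.10413)
r₃ = r₁×r₂ = (-0.11309,-0.12434,+0.98577); SVD([r₁ r₂ r₃]) → R = UVᵀ:
  R  [+0.97897 -0.16976 -0.11309]
  R  [+0.15557 +0.97997 -0.12434]
  R  [+0.13194 +0.10413 +0.98577]
t = (-0.21907, +0.26877, +1.44010) m
tr R = 2.944716; θ = arccos((tr R − 1)/2) = 0.235670 rad = 13.503°
axis k = ((R−Rᵀ)₃₂, (R−Rᵀ)₁₃, (R−Rᵀ)₂₁) / (2 sinθ) = (+0.489244, -0.524698, +0.696658)
rvec = θ·k = (+0.115300, -0.123656, +0.164181)

rvec=(0.1153, -0.1237, 0.1642) tvec=(-0.2191, 0.2688, 1.4401)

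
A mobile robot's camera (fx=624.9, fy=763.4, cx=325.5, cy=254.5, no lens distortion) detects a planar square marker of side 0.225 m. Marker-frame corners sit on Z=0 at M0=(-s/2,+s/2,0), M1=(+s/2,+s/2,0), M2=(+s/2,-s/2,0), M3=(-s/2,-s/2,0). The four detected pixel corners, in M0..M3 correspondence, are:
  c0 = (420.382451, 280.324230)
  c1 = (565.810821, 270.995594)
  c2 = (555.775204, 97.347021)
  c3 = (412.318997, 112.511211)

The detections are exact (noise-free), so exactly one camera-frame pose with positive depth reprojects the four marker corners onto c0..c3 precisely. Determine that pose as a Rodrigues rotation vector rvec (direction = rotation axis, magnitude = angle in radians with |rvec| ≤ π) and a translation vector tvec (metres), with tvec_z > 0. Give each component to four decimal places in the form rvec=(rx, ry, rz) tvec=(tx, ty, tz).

Intrinsics K: fx=624.9, fy=763.4, cx=325.5, cy=254.5
Marker side s = 0.225 m; corners in marker frame (Z=0):
  M0 = (-0.1125, +0.1125, 0)
  M1 = (+0.1125, +0.1125, 0)
  M2 = (+0.1125, -0.1125, 0)
  M3 = (-0.1125, -0.1125, 0)
Detected image corners:
  c0 = (420.382451, 280.324230) px
  c1 = (565.810821, 270.995594) px
  c2 = (555.775204, 97.347021) px
  c3 = (412.318997, 112.511211) px
Planar DLT: solve 8×8 A·h = b for H (H[2,2]=1):
  H  [+565.93636 +15.25731 +487.28200]
  H  [-84.10581 +748.88365 +189.91250]
  H  [-0.15556 -0.05094 +1.00000]
B = K⁻¹H; ‖b₁‖=1.000563, ‖b₂‖=1.000563; λ = 2/(‖b₁‖+‖b₂‖) = 0.999438, sign → tz>0 ⇒ λ=+0.999438
r₁ = λ·B[:,0] = (+0.98612,-0.05828,-0.15548); r₂ = λ·B[:,1] = (+0.05092,+0.99740,-0.05091)
r₃ = r₁×r₂ = (+0.15804,+0.04228,+0.98653); SVD([r₁ r₂ r₃]) → R = UVᵀ:
  R  [+0.98612 +0.05092 +0.15804]
  R  [-0.05828 +0.99740 +0.04228]
  R  [-0.15548 -0.05091 +0.98653]
t = (+0.25875, -0.08456, +0.99944) m
tr R = 2.970050; θ = arccos((tr R − 1)/2) = 0.173276 rad = 9.928°
axis k = ((R−Rᵀ)₃₂, (R−Rᵀ)₁₃, (R−Rᵀ)₂₁) / (2 sinθ) = (-0.270263, +0.909215, -0.316678)
rvec = θ·k = (-0.046830, +0.157545, -0.054873)

rvec=(-0.0468, 0.1575, -0.0549) tvec=(0.2587, -0.0846, 0.9994)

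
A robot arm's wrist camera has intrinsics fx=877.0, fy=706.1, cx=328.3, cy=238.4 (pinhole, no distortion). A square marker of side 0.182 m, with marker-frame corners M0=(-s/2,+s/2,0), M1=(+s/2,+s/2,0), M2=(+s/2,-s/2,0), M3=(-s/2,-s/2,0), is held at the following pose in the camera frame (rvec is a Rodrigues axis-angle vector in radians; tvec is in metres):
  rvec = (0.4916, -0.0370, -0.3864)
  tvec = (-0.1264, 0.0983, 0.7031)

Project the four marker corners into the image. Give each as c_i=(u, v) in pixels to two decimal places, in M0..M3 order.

c0=(119.61, 431.94) c1=(316.54, 370.37) c2=(229.09, 228.50) c3=(8.39, 300.15)

Intrinsics K: fx=877.0, fy=706.1, cx=328.3, cy=238.4
Marker side s = 0.182 m; corners in marker frame (Z=0):
  M0 = (-0.0910, +0.0910, 0)
  M1 = (+0.0910, +0.0910, 0)
  M2 = (+0.0910, -0.0910, 0)
  M3 = (-0.0910, -0.0910, 0)
rvec = (0.4916, -0.0370, -0.3864), |rvec| = θ = 0.62637 rad = 35.889°
Rodrigues: sinθ=0.58621, 1−cosθ=0.18984; R = I + sinθ·[k]× + (1−cosθ)·[k]×²:
    [+0.92709 +0.35282 -0.12654]
    [-0.37043 +0.81082 -0.45316]
    [-0.05728 +0.46700 +0.88240]
t = (-0.1264, 0.0983, 0.7031) m
M0: Pc = R·M0+t = (-0.17866, +0.20579, +0.75081); u = 877.0·(-0.17866)/0.75081 + 328.3 = 119.6137, v = 706.1·(+0.20579)/0.75081 + 238.4 = 431.9387
M1: Pc = R·M1+t = (-0.00993, +0.13838, +0.74038); u = 877.0·(-0.00993)/0.74038 + 328.3 = 316.5406, v = 706.1·(+0.13838)/0.74038 + 238.4 = 370.3684
M2: Pc = R·M2+t = (-0.07414, -0.00919, +0.65539); u = 877.0·(-0.07414)/0.65539 + 328.3 = 229.0890, v = 706.1·(-0.00919)/0.65539 + 238.4 = 228.4953
M3: Pc = R·M3+t = (-0.24287, +0.05822, +0.66582); u = 877.0·(-0.24287)/0.66582 + 328.3 = 8.3932, v = 706.1·(+0.05822)/0.66582 + 238.4 = 300.1467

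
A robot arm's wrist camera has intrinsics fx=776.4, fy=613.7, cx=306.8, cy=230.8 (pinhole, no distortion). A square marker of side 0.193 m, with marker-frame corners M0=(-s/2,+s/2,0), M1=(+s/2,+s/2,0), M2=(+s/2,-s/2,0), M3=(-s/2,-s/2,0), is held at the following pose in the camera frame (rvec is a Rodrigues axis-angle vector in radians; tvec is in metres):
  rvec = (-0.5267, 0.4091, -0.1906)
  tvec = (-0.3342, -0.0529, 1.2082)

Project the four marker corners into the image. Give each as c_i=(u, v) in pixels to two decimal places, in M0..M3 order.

c0=(36.38, 259.69) c1=(141.20, 231.96) c2=(146.00, 149.87) c3=(49.15, 179.47)

Intrinsics K: fx=776.4, fy=613.7, cx=306.8, cy=230.8
Marker side s = 0.193 m; corners in marker frame (Z=0):
  M0 = (-0.0965, +0.0965, 0)
  M1 = (+0.0965, +0.0965, 0)
  M2 = (+0.0965, -0.0965, 0)
  M3 = (-0.0965, -0.0965, 0)
rvec = (-0.5267, 0.4091, -0.1906), |rvec| = θ = 0.69362 rad = 39.741°
Rodrigues: sinθ=0.63932, 1−cosθ=0.23106; R = I + sinθ·[k]× + (1−cosθ)·[k]×²:
    [+0.90217 +0.07219 +0.42529]
    [-0.27917 +0.84932 +0.44802]
    [-0.32886 -0.52292 +0.78639]
t = (-0.3342, -0.0529, 1.2082) m
M0: Pc = R·M0+t = (-0.41429, +0.05600, +1.18947); u = 776.4·(-0.41429)/1.18947 + 306.8 = 36.3803, v = 613.7·(+0.05600)/1.18947 + 230.8 = 259.6922
M1: Pc = R·M1+t = (-0.24017, +0.00212, +1.12600); u = 776.4·(-0.24017)/1.12600 + 306.8 = 141.1959, v = 613.7·(+0.00212)/1.12600 + 230.8 = 231.9553
M2: Pc = R·M2+t = (-0.25411, -0.16180, +1.22693); u = 776.4·(-0.25411)/1.22693 + 306.8 = 146.0008, v = 613.7·(-0.16180)/1.22693 + 230.8 = 149.8694
M3: Pc = R·M3+t = (-0.42823, -0.10792, +1.29040); u = 776.4·(-0.42823)/1.29040 + 306.8 = 49.1467, v = 613.7·(-0.10792)/1.29040 + 230.8 = 179.4745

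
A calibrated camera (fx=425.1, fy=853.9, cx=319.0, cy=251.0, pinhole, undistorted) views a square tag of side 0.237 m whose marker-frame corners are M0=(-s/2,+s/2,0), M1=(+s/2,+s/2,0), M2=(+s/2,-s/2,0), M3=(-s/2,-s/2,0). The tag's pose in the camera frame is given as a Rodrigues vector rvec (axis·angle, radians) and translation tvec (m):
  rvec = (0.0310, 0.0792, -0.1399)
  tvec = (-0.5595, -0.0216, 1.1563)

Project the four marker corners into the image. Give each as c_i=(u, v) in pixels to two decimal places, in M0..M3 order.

c0=(79.04, 332.85) c1=(161.53, 309.92) c2=(148.33, 135.09) c3=(65.63, 161.03)

Intrinsics K: fx=425.1, fy=853.9, cx=319.0, cy=251.0
Marker side s = 0.237 m; corners in marker frame (Z=0):
  M0 = (-0.1185, +0.1185, 0)
  M1 = (+0.1185, +0.1185, 0)
  M2 = (+0.1185, -0.1185, 0)
  M3 = (-0.1185, -0.1185, 0)
rvec = (0.0310, 0.0792, -0.1399), |rvec| = θ = 0.16372 rad = 9.381°
Rodrigues: sinθ=0.16299, 1−cosθ=0.01337; R = I + sinθ·[k]× + (1−cosθ)·[k]×²:
    [+0.98711 +0.14050 +0.07668]
    [-0.13805 +0.98976 -0.03639]
    [-0.08101 +0.02533 +0.99639]
t = (-0.5595, -0.0216, 1.1563) m
M0: Pc = R·M0+t = (-0.65982, +0.11205, +1.16890); u = 425.1·(-0.65982)/1.16890 + 319.0 = 79.0391, v = 853.9·(+0.11205)/1.16890 + 251.0 = 332.8507
M1: Pc = R·M1+t = (-0.42588, +0.07933, +1.14970); u = 425.1·(-0.42588)/1.14970 + 319.0 = 161.5323, v = 853.9·(+0.07933)/1.14970 + 251.0 = 309.9173
M2: Pc = R·M2+t = (-0.45918, -0.15525, +1.14370); u = 425.1·(-0.45918)/1.14370 + 319.0 = 148.3289, v = 853.9·(-0.15525)/1.14370 + 251.0 = 135.0919
M3: Pc = R·M3+t = (-0.69312, -0.12253, +1.16290); u = 425.1·(-0.69312)/1.16290 + 319.0 = 65.6278, v = 853.9·(-0.12253)/1.16290 + 251.0 = 161.0300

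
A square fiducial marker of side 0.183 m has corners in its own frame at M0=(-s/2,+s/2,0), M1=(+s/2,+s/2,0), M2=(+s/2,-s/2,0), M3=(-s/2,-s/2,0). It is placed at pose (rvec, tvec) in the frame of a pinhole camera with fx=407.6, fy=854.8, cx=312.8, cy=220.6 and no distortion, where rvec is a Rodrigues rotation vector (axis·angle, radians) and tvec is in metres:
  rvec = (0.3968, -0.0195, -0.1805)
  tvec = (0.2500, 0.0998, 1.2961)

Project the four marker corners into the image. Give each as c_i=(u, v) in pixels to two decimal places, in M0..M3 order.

c0=(366.51, 348.27) c1=(421.80, 327.55) c2=(417.79, 220.95) c3=(359.41, 243.08)

Intrinsics K: fx=407.6, fy=854.8, cx=312.8, cy=220.6
Marker side s = 0.183 m; corners in marker frame (Z=0):
  M0 = (-0.0915, +0.0915, 0)
  M1 = (+0.0915, +0.0915, 0)
  M2 = (+0.0915, -0.0915, 0)
  M3 = (-0.0915, -0.0915, 0)
rvec = (0.3968, -0.0195, -0.1805), |rvec| = θ = 0.43636 rad = 25.002°
Rodrigues: sinθ=0.42264, 1−cosθ=0.09370; R = I + sinθ·[k]× + (1−cosθ)·[k]×²:
    [+0.98378 +0.17102 -0.05413]
    [-0.17863 +0.90648 -0.38259]
    [-0.01636 +0.38606 +0.92233]
t = (0.2500, 0.0998, 1.2961) m
M0: Pc = R·M0+t = (+0.17563, +0.19909, +1.33292); u = 407.6·(+0.17563)/1.33292 + 312.8 = 366.5074, v = 854.8·(+0.19909)/1.33292 + 220.6 = 348.2749
M1: Pc = R·M1+t = (+0.35566, +0.16640, +1.32993); u = 407.6·(+0.35566)/1.32993 + 312.8 = 421.8049, v = 854.8·(+0.16640)/1.32993 + 220.6 = 327.5511
M2: Pc = R·M2+t = (+0.32437, +0.00051, +1.25928); u = 407.6·(+0.32437)/1.25928 + 312.8 = 417.7905, v = 854.8·(+0.00051)/1.25928 + 220.6 = 220.9474
M3: Pc = R·M3+t = (+0.14434, +0.03320, +1.26227); u = 407.6·(+0.14434)/1.26227 + 312.8 = 359.4075, v = 854.8·(+0.03320)/1.26227 + 220.6 = 243.0840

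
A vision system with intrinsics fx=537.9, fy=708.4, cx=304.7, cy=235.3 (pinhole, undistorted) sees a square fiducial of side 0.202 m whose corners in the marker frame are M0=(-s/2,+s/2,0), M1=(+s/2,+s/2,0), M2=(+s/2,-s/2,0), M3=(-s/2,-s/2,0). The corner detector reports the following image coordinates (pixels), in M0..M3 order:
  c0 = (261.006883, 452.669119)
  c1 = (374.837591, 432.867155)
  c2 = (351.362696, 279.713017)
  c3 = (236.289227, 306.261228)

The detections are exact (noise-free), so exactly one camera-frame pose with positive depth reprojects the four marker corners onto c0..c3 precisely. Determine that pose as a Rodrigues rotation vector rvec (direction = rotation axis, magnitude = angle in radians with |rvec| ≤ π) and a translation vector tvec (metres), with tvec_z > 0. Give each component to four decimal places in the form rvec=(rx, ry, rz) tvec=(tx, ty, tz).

rvec=(0.1086, 0.1824, -0.1963) tvec=(0.0002, 0.1727, 0.9160)

Intrinsics K: fx=537.9, fy=708.4, cx=304.7, cy=235.3
Marker side s = 0.202 m; corners in marker frame (Z=0):
  M0 = (-0.1010, +0.1010, 0)
  M1 = (+0.1010, +0.1010, 0)
  M2 = (+0.1010, -0.1010, 0)
  M3 = (-0.1010, -0.1010, 0)
Detected image corners:
  c0 = (261.006883, 452.669119) px
  c1 = (374.837591, 432.867155) px
  c2 = (351.362696, 279.713017) px
  c3 = (236.289227, 306.261228) px
Planar DLT: solve 8×8 A·h = b for H (H[2,2]=1):
  H  [+502.97763 +149.18236 +304.79123]
  H  [-191.03984 +777.01551 +368.85857]
  H  [-0.20788 +0.09752 +1.00000]
B = K⁻¹H; ‖b₁‖=1.091755, ‖b₂‖=1.091755; λ = 2/(‖b₁‖+‖b₂‖) = 0.915956, sign → tz>0 ⇒ λ=+0.915956
r₁ = λ·B[:,0] = (+0.96435,-0.18377,-0.19041); r₂ = λ·B[:,1] = (+0.20343,+0.97501,+0.08933)
r₃ = r₁×r₂ = (+0.16924,-0.12488,+0.97763); SVD([r₁ r₂ r₃]) → R = UVᵀ:
  R  [+0.96435 +0.20343 +0.16924]
  R  [-0.18377 +0.97501 -0.12488]
  R  [-0.19041 +0.08933 +0.97763]
t = (+0.00016, +0.17269, +0.91596) m
tr R = 2.916988; θ = arccos((tr R − 1)/2) = 0.289124 rad = 16.566°
axis k = ((R−Rᵀ)₃₂, (R−Rᵀ)₁₃, (R−Rᵀ)₂₁) / (2 sinθ) = (+0.375646, +0.630720, -0.679030)
rvec = θ·k = (+0.108608, +0.182356, -0.196324)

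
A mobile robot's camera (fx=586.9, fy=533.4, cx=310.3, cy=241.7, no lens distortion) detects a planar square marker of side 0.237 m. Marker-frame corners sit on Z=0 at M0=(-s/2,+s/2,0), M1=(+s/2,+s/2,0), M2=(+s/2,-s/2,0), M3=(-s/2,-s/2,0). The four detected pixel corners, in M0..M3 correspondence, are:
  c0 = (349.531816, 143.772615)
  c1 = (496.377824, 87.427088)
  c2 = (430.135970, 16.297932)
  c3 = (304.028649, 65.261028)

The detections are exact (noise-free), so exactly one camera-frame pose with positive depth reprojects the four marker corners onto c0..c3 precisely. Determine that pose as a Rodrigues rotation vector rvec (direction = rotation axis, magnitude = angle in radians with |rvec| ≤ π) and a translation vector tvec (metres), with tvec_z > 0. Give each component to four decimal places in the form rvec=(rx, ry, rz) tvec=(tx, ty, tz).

Intrinsics K: fx=586.9, fy=533.4, cx=310.3, cy=241.7
Marker side s = 0.237 m; corners in marker frame (Z=0):
  M0 = (-0.1185, +0.1185, 0)
  M1 = (+0.1185, +0.1185, 0)
  M2 = (+0.1185, -0.1185, 0)
  M3 = (-0.1185, -0.1185, 0)
Detected image corners:
  c0 = (349.531816, 143.772615) px
  c1 = (496.377824, 87.427088) px
  c2 = (430.135970, 16.297932) px
  c3 = (304.028649, 65.261028) px
Planar DLT: solve 8×8 A·h = b for H (H[2,2]=1):
  H  [+561.88257 -13.28515 +392.71365]
  H  [-223.12547 +266.48195 +75.48097]
  H  [-0.02709 -0.63008 +1.00000]
B = K⁻¹H; ‖b₁‖=1.053466, ‖b₂‖=1.053466; λ = 2/(‖b₁‖+‖b₂‖) = 0.949247, sign → tz>0 ⇒ λ=+0.949247
r₁ = λ·B[:,0] = (+0.92238,-0.38542,-0.02572); r₂ = λ·B[:,1] = (+0.29474,+0.74525,-0.59810)
r₃ = r₁×r₂ = (+0.24969,+0.54410,+0.80101); SVD([r₁ r₂ r₃]) → R = UVᵀ:
  R  [+0.92238 +0.29474 +0.24969]
  R  [-0.38542 +0.74525 +0.54410]
  R  [-0.02572 -0.59810 +0.80101]
t = (+0.13330, -0.29581, +0.94925) m
tr R = 2.468642; θ = arccos((tr R − 1)/2) = 0.746130 rad = 42.750°
axis k = ((R−Rᵀ)₃₂, (R−Rᵀ)₁₃, (R−Rᵀ)₂₁) / (2 sinθ) = (-0.841336, +0.202861, -0.501000)
rvec = θ·k = (-0.627746, +0.151361, -0.373812)

rvec=(-0.6277, 0.1514, -0.3738) tvec=(0.1333, -0.2958, 0.9492)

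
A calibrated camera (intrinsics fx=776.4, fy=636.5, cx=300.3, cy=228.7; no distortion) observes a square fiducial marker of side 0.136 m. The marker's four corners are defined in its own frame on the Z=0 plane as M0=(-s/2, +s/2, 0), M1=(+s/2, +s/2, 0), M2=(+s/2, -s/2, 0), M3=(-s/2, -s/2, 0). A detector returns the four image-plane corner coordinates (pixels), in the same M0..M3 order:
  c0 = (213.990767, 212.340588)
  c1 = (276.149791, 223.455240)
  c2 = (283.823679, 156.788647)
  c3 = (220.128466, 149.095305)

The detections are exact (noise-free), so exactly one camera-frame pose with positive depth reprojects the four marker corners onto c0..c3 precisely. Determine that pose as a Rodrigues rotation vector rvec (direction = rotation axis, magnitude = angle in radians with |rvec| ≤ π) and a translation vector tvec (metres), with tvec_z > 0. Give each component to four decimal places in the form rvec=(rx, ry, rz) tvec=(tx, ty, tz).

rvec=(0.1453, 0.5851, 0.1486) tvec=(-0.0897, -0.0895, 1.3219)

Intrinsics K: fx=776.4, fy=636.5, cx=300.3, cy=228.7
Marker side s = 0.136 m; corners in marker frame (Z=0):
  M0 = (-0.0680, +0.0680, 0)
  M1 = (+0.0680, +0.0680, 0)
  M2 = (+0.0680, -0.0680, 0)
  M3 = (-0.0680, -0.0680, 0)
Detected image corners:
  c0 = (213.990767, 212.340588) px
  c1 = (276.149791, 223.455240) px
  c2 = (283.823679, 156.788647) px
  c3 = (220.128466, 149.095305) px
Planar DLT: solve 8×8 A·h = b for H (H[2,2]=1):
  H  [+361.54529 -17.10664 +247.62113]
  H  [-6.16876 +502.27436 +185.58770]
  H  [-0.40681 +0.13486 +1.00000]
B = K⁻¹H; ‖b₁‖=0.756488, ‖b₂‖=0.756488; λ = 2/(‖b₁‖+‖b₂‖) = 1.321898, sign → tz>0 ⇒ λ=+1.321898
r₁ = λ·B[:,0] = (+0.82357,+0.18041,-0.53776); r₂ = λ·B[:,1] = (-0.09808,+0.97908,+0.17827)
r₃ = r₁×r₂ = (+0.55868,-0.09407,+0.82403); SVD([r₁ r₂ r₃]) → R = UVᵀ:
  R  [+0.82357 -0.09808 +0.55868]
  R  [+0.18041 +0.97908 -0.09407]
  R  [-0.53776 +0.17827 +0.82403]
t = (-0.08969, -0.08954, +1.32190) m
tr R = 2.626681; θ = arccos((tr R − 1)/2) = 0.620925 rad = 35.576°
axis k = ((R−Rᵀ)₃₂, (R−Rᵀ)₁₃, (R−Rᵀ)₂₁) / (2 sinθ) = (+0.234054, +0.942303, +0.239339)
rvec = θ·k = (+0.145330, +0.585100, +0.148611)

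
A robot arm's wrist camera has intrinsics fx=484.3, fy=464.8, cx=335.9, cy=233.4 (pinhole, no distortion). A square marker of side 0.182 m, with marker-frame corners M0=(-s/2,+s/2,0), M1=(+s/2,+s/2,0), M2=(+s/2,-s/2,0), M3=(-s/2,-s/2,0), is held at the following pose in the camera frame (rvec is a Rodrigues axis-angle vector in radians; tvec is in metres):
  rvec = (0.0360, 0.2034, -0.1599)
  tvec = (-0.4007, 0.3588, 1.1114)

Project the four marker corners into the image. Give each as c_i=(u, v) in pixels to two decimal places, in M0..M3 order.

Intrinsics K: fx=484.3, fy=464.8, cx=335.9, cy=233.4
Marker side s = 0.182 m; corners in marker frame (Z=0):
  M0 = (-0.0910, +0.0910, 0)
  M1 = (+0.0910, +0.0910, 0)
  M2 = (+0.0910, -0.0910, 0)
  M3 = (-0.0910, -0.0910, 0)
rvec = (0.0360, 0.2034, -0.1599), |rvec| = θ = 0.26122 rad = 14.967°
Rodrigues: sinθ=0.25826, 1−cosθ=0.03392; R = I + sinθ·[k]× + (1−cosθ)·[k]×²:
    [+0.96672 +0.16173 +0.19823]
    [-0.15445 +0.98664 -0.05176]
    [-0.20396 +0.01942 +0.97879]
t = (-0.4007, 0.3588, 1.1114) m
M0: Pc = R·M0+t = (-0.47395, +0.46264, +1.13173); u = 484.3·(-0.47395)/1.13173 + 335.9 = 133.0808, v = 464.8·(+0.46264)/1.13173 + 233.4 = 423.4058
M1: Pc = R·M1+t = (-0.29801, +0.43453, +1.09461); u = 484.3·(-0.29801)/1.09461 + 335.9 = 204.0474, v = 464.8·(+0.43453)/1.09461 + 233.4 = 417.9132
M2: Pc = R·M2+t = (-0.32745, +0.25496, +1.09107); u = 484.3·(-0.32745)/1.09107 + 335.9 = 190.5550, v = 464.8·(+0.25496)/1.09107 + 233.4 = 342.0140
M3: Pc = R·M3+t = (-0.50339, +0.28307, +1.12819); u = 484.3·(-0.50339)/1.12819 + 335.9 = 119.8100, v = 464.8·(+0.28307)/1.12819 + 233.4 = 350.0210

c0=(133.08, 423.41) c1=(204.05, 417.91) c2=(190.55, 342.01) c3=(119.81, 350.02)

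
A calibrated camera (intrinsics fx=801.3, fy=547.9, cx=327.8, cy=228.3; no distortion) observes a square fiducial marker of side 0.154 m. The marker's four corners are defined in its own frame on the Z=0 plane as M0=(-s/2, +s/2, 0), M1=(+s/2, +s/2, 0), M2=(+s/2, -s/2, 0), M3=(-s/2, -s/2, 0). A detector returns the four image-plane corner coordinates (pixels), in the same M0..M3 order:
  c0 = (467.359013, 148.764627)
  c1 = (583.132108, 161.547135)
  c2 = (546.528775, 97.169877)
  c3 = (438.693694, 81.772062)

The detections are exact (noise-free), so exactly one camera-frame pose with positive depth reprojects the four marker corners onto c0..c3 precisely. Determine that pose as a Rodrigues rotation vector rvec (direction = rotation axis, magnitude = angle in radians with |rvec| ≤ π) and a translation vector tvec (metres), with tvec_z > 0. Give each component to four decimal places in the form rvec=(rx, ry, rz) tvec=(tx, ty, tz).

rvec=(-0.5880, -0.3823, -0.0215) tvec=(0.2132, -0.1836, 0.9383)

Intrinsics K: fx=801.3, fy=547.9, cx=327.8, cy=228.3
Marker side s = 0.154 m; corners in marker frame (Z=0):
  M0 = (-0.0770, +0.0770, 0)
  M1 = (+0.0770, +0.0770, 0)
  M2 = (+0.0770, -0.0770, 0)
  M3 = (-0.0770, -0.0770, 0)
Detected image corners:
  c0 = (467.359013, 148.764627) px
  c1 = (583.132108, 161.547135) px
  c2 = (546.528775, 97.169877) px
  c3 = (438.693694, 81.772062) px
Planar DLT: solve 8×8 A·h = b for H (H[2,2]=1):
  H  [+918.92827 -78.61053 +509.85067]
  H  [+138.50906 +356.27161 +121.07291]
  H  [+0.38132 -0.57234 +1.00000]
B = K⁻¹H; ‖b₁‖=1.065794, ‖b₂‖=1.065794; λ = 2/(‖b₁‖+‖b₂‖) = 0.938267, sign → tz>0 ⇒ λ=+0.938267
r₁ = λ·B[:,0] = (+0.92964,+0.08811,+0.35778); r₂ = λ·B[:,1] = (+0.12763,+0.83387,-0.53700)
r₃ = r₁×r₂ = (-0.34566,+0.54489,+0.76395); SVD([r₁ r₂ r₃]) → R = UVᵀ:
  R  [+0.92964 +0.12763 -0.34566]
  R  [+0.08811 +0.83387 +0.54489]
  R  [+0.35778 -0.53700 +0.76395]
t = (+0.21317, -0.18362, +0.93827) m
tr R = 2.527459; θ = arccos((tr R − 1)/2) = 0.701726 rad = 40.206°
axis k = ((R−Rᵀ)₃₂, (R−Rᵀ)₁₃, (R−Rᵀ)₂₁) / (2 sinθ) = (-0.837978, -0.544845, -0.030609)
rvec = θ·k = (-0.588030, -0.382332, -0.021479)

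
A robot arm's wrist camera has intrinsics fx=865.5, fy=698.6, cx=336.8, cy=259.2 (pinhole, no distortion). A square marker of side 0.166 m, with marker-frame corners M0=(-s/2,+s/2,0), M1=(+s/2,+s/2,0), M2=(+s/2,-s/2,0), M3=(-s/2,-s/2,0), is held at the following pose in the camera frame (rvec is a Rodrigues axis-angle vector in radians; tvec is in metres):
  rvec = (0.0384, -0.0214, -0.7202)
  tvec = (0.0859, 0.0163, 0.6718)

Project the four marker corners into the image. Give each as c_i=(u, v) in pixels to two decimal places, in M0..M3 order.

Intrinsics K: fx=865.5, fy=698.6, cx=336.8, cy=259.2
Marker side s = 0.166 m; corners in marker frame (Z=0):
  M0 = (-0.0830, +0.0830, 0)
  M1 = (+0.0830, +0.0830, 0)
  M2 = (+0.0830, -0.0830, 0)
  M3 = (-0.0830, -0.0830, 0)
rvec = (0.0384, -0.0214, -0.7202), |rvec| = θ = 0.72154 rad = 41.341°
Rodrigues: sinθ=0.66054, 1−cosθ=0.24921; R = I + sinθ·[k]× + (1−cosθ)·[k]×²:
    [+0.75149 +0.65892 -0.03283]
    [-0.65971 +0.75101 -0.02778]
    [+0.00635 +0.04253 +0.99907]
t = (0.0859, 0.0163, 0.6718) m
M0: Pc = R·M0+t = (+0.07822, +0.13339, +0.67480); u = 865.5·(+0.07822)/0.67480 + 336.8 = 437.1201, v = 698.6·(+0.13339)/0.67480 + 259.2 = 397.2935
M1: Pc = R·M1+t = (+0.20296, +0.02388, +0.67586); u = 865.5·(+0.20296)/0.67586 + 336.8 = 596.7155, v = 698.6·(+0.02388)/0.67586 + 259.2 = 283.8814
M2: Pc = R·M2+t = (+0.09358, -0.10079, +0.66880); u = 865.5·(+0.09358)/0.66880 + 336.8 = 457.9079, v = 698.6·(-0.10079)/0.66880 + 259.2 = 153.9192
M3: Pc = R·M3+t = (-0.03116, +0.00872, +0.66774); u = 865.5·(-0.03116)/0.66774 + 336.8 = 296.4058, v = 698.6·(+0.00872)/0.66774 + 259.2 = 268.3252

c0=(437.12, 397.29) c1=(596.72, 283.88) c2=(457.91, 153.92) c3=(296.41, 268.33)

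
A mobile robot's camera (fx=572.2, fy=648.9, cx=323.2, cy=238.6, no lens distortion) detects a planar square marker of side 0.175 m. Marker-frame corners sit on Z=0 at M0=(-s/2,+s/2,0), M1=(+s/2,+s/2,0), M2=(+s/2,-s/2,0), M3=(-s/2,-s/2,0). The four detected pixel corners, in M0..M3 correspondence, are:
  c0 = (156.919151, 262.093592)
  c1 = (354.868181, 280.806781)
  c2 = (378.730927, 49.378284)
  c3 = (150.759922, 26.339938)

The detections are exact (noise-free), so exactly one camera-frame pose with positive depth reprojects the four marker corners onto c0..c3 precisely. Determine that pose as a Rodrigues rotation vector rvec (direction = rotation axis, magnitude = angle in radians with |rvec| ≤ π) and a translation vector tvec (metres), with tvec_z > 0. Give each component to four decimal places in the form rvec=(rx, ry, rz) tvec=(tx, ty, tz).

rvec=(0.3909, 0.0007, 0.0862) tvec=(-0.0518, -0.0550, 0.4717)

Intrinsics K: fx=572.2, fy=648.9, cx=323.2, cy=238.6
Marker side s = 0.175 m; corners in marker frame (Z=0):
  M0 = (-0.0875, +0.0875, 0)
  M1 = (+0.0875, +0.0875, 0)
  M2 = (+0.0875, -0.0875, 0)
  M3 = (-0.0875, -0.0875, 0)
Detected image corners:
  c0 = (156.919151, 262.093592) px
  c1 = (354.868181, 280.806781) px
  c2 = (378.730927, 49.378284) px
  c3 = (150.759922, 26.339938) px
Planar DLT: solve 8×8 A·h = b for H (H[2,2]=1):
  H  [+1219.62716 +159.23573 +260.32090]
  H  [+123.62744 +1459.57137 +162.93233]
  H  [+0.03369 +0.80697 +1.00000]
B = K⁻¹H; ‖b₁‖=2.120207, ‖b₂‖=2.120207; λ = 2/(‖b₁‖+‖b₂‖) = 0.471652, sign → tz>0 ⇒ λ=+0.471652
r₁ = λ·B[:,0] = (+0.99634,+0.08402,+0.01589); r₂ = λ·B[:,1] = (-0.08373,+0.92094,+0.38061)
r₃ = r₁×r₂ = (+0.01734,-0.38055,+0.92460); SVD([r₁ r₂ r₃]) → R = UVᵀ:
  R  [+0.99634 -0.08373 +0.01734]
  R  [+0.08402 +0.92094 -0.38055]
  R  [+0.01589 +0.38061 +0.92460]
t = (-0.05183, -0.05500, +0.47165) m
tr R = 2.841875; θ = arccos((tr R − 1)/2) = 0.400317 rad = 22.936°
axis k = ((R−Rᵀ)₃₂, (R−Rᵀ)₁₃, (R−Rᵀ)₂₁) / (2 sinθ) = (+0.976565, +0.001868, +0.215216)
rvec = θ·k = (+0.390935, +0.000748, +0.086155)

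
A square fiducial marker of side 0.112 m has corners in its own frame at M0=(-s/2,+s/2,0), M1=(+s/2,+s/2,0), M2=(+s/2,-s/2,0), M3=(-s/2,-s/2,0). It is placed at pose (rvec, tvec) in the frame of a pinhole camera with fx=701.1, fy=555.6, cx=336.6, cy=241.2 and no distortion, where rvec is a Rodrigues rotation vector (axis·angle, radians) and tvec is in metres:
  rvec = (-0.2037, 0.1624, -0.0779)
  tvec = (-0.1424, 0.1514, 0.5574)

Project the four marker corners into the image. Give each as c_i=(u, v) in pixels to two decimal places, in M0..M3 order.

c0=(91.09, 452.99) c1=(227.09, 448.91) c2=(223.15, 331.90) c3=(92.75, 339.28)

Intrinsics K: fx=701.1, fy=555.6, cx=336.6, cy=241.2
Marker side s = 0.112 m; corners in marker frame (Z=0):
  M0 = (-0.0560, +0.0560, 0)
  M1 = (+0.0560, +0.0560, 0)
  M2 = (+0.0560, -0.0560, 0)
  M3 = (-0.0560, -0.0560, 0)
rvec = (-0.2037, 0.1624, -0.0779), |rvec| = θ = 0.27191 rad = 15.579°
Rodrigues: sinθ=0.26857, 1−cosθ=0.03674; R = I + sinθ·[k]× + (1−cosθ)·[k]×²:
    [+0.98388 +0.06050 +0.16829]
    [-0.09338 +0.97637 +0.19491]
    [-0.15252 -0.20749 +0.96627]
t = (-0.1424, 0.1514, 0.5574) m
M0: Pc = R·M0+t = (-0.19411, +0.21131, +0.55432); u = 701.1·(-0.19411)/0.55432 + 336.6 = 91.0933, v = 555.6·(+0.21131)/0.55432 + 241.2 = 452.9930
M1: Pc = R·M1+t = (-0.08391, +0.20085, +0.53724); u = 701.1·(-0.08391)/0.53724 + 336.6 = 227.0912, v = 555.6·(+0.20085)/0.53724 + 241.2 = 448.9111
M2: Pc = R·M2+t = (-0.09069, +0.09149, +0.56048); u = 701.1·(-0.09069)/0.56048 + 336.6 = 223.1549, v = 555.6·(+0.09149)/0.56048 + 241.2 = 331.8978
M3: Pc = R·M3+t = (-0.20089, +0.10195, +0.57756); u = 701.1·(-0.20089)/0.57756 + 336.6 = 92.7453, v = 555.6·(+0.10195)/0.57756 + 241.2 = 339.2764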